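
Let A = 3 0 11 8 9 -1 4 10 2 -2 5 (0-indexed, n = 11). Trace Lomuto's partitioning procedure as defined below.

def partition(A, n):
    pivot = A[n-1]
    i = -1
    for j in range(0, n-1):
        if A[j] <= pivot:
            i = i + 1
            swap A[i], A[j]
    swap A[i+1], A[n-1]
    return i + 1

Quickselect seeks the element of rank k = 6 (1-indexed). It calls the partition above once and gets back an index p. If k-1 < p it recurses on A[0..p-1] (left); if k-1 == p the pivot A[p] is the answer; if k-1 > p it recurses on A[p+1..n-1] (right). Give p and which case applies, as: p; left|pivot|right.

pivot = A[10] = 5; i = -1
j=0: A[0]=3 ≤ 5 → i=0, swap A[0],A[0] (no change) → 3 0 11 8 9 -1 4 10 2 -2 5
j=1: A[1]=0 ≤ 5 → i=1, swap A[1],A[1] (no change) → 3 0 11 8 9 -1 4 10 2 -2 5
j=2: A[2]=11 > 5 → no swap
j=3: A[3]=8 > 5 → no swap
j=4: A[4]=9 > 5 → no swap
j=5: A[5]=-1 ≤ 5 → i=2, swap A[2],A[5] → 3 0 -1 8 9 11 4 10 2 -2 5
j=6: A[6]=4 ≤ 5 → i=3, swap A[3],A[6] → 3 0 -1 4 9 11 8 10 2 -2 5
j=7: A[7]=10 > 5 → no swap
j=8: A[8]=2 ≤ 5 → i=4, swap A[4],A[8] → 3 0 -1 4 2 11 8 10 9 -2 5
j=9: A[9]=-2 ≤ 5 → i=5, swap A[5],A[9] → 3 0 -1 4 2 -2 8 10 9 11 5
final swap A[6],A[10] → 3 0 -1 4 2 -2 5 10 9 11 8; return 6
p = 6; k-1 = 5 < 6 ⇒ left

6; left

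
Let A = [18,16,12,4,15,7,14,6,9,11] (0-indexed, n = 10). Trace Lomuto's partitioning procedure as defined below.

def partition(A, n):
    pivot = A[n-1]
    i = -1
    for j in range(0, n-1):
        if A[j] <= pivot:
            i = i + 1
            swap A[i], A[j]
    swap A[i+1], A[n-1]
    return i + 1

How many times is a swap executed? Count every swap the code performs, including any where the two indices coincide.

5

pivot=11, i=-1
j=0: 18>11, skip
j=1: 16>11, skip
j=2: 12>11, skip
j=3: 4≤11, i=0, swap(0,3) ⇒ [4,16,12,18,15,7,14,6,9,11]
j=4: 15>11, skip
j=5: 7≤11, i=1, swap(1,5) ⇒ [4,7,12,18,15,16,14,6,9,11]
j=6: 14>11, skip
j=7: 6≤11, i=2, swap(2,7) ⇒ [4,7,6,18,15,16,14,12,9,11]
j=8: 9≤11, i=3, swap(3,8) ⇒ [4,7,6,9,15,16,14,12,18,11]
swap(4,9) ⇒ [4,7,6,9,11,16,14,12,18,15]; return 4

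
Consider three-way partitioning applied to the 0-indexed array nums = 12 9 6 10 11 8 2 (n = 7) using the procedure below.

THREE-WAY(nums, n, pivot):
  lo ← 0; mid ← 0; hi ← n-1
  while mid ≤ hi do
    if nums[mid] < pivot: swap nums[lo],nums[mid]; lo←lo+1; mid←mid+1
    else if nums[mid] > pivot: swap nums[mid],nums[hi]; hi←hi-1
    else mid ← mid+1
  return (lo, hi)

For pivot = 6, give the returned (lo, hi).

(1, 1)

lo=0 mid=0 hi=6
12>6: swap(0,6), hi=5 ⇒ 2 9 6 10 11 8 12
2<6: swap(0,0), lo=1 mid=1 ⇒ 2 9 6 10 11 8 12
9>6: swap(1,5), hi=4 ⇒ 2 8 6 10 11 9 12
8>6: swap(1,4), hi=3 ⇒ 2 11 6 10 8 9 12
11>6: swap(1,3), hi=2 ⇒ 2 10 6 11 8 9 12
10>6: swap(1,2), hi=1 ⇒ 2 6 10 11 8 9 12
6=6: mid=2
done. lo=1 hi=1; nums=2 6 10 11 8 9 12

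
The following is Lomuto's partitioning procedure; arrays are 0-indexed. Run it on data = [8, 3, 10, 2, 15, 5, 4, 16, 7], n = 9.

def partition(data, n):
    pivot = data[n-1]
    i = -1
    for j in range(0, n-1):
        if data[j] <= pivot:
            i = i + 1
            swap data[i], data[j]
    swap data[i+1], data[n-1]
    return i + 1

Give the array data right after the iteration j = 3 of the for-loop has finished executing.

pivot = data[8] = 7; i = -1
j=0: data[0]=8 > 7 → no swap
j=1: data[1]=3 ≤ 7 → i=0, swap data[0],data[1] → [3, 8, 10, 2, 15, 5, 4, 16, 7]
j=2: data[2]=10 > 7 → no swap
j=3: data[3]=2 ≤ 7 → i=1, swap data[1],data[3] → [3, 2, 10, 8, 15, 5, 4, 16, 7]
(after j=3) data = [3, 2, 10, 8, 15, 5, 4, 16, 7]

[3, 2, 10, 8, 15, 5, 4, 16, 7]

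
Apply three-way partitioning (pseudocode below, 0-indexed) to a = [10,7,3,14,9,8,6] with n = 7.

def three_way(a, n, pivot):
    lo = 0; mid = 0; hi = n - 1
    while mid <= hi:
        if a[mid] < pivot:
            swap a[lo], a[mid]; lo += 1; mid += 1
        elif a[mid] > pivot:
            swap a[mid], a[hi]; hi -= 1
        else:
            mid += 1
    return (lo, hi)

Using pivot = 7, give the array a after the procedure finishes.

[6,3,7,9,8,14,10]

lo=0 mid=0 hi=6
10>7: swap(0,6), hi=5 ⇒ [6,7,3,14,9,8,10]
6<7: swap(0,0), lo=1 mid=1 ⇒ [6,7,3,14,9,8,10]
7=7: mid=2
3<7: swap(1,2), lo=2 mid=3 ⇒ [6,3,7,14,9,8,10]
14>7: swap(3,5), hi=4 ⇒ [6,3,7,8,9,14,10]
8>7: swap(3,4), hi=3 ⇒ [6,3,7,9,8,14,10]
9>7: swap(3,3), hi=2 ⇒ [6,3,7,9,8,14,10]
done. lo=2 hi=2; a=[6,3,7,9,8,14,10]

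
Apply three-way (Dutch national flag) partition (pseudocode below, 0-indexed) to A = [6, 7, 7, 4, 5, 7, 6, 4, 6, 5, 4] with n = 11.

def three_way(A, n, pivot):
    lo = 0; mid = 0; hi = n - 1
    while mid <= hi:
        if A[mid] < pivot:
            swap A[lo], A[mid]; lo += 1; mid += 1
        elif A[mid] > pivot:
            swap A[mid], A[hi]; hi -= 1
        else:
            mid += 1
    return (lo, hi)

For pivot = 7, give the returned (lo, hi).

(8, 10)

lo=0 mid=0 hi=10
6<7: swap(0,0), lo=1 mid=1 ⇒ [6, 7, 7, 4, 5, 7, 6, 4, 6, 5, 4]
7=7: mid=2
7=7: mid=3
4<7: swap(1,3), lo=2 mid=4 ⇒ [6, 4, 7, 7, 5, 7, 6, 4, 6, 5, 4]
5<7: swap(2,4), lo=3 mid=5 ⇒ [6, 4, 5, 7, 7, 7, 6, 4, 6, 5, 4]
7=7: mid=6
6<7: swap(3,6), lo=4 mid=7 ⇒ [6, 4, 5, 6, 7, 7, 7, 4, 6, 5, 4]
4<7: swap(4,7), lo=5 mid=8 ⇒ [6, 4, 5, 6, 4, 7, 7, 7, 6, 5, 4]
6<7: swap(5,8), lo=6 mid=9 ⇒ [6, 4, 5, 6, 4, 6, 7, 7, 7, 5, 4]
5<7: swap(6,9), lo=7 mid=10 ⇒ [6, 4, 5, 6, 4, 6, 5, 7, 7, 7, 4]
4<7: swap(7,10), lo=8 mid=11 ⇒ [6, 4, 5, 6, 4, 6, 5, 4, 7, 7, 7]
done. lo=8 hi=10; A=[6, 4, 5, 6, 4, 6, 5, 4, 7, 7, 7]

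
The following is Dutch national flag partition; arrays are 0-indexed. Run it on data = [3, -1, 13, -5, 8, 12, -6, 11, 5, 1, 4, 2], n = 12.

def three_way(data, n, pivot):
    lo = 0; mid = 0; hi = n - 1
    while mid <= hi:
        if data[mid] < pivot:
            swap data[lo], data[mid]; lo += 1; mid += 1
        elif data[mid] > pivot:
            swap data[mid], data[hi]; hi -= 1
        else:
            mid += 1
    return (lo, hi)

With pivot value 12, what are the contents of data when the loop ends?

[3, -1, 2, -5, 8, -6, 11, 5, 1, 4, 12, 13]

lo=0 mid=0 hi=11
3<12: swap(0,0), lo=1 mid=1 ⇒ [3, -1, 13, -5, 8, 12, -6, 11, 5, 1, 4, 2]
-1<12: swap(1,1), lo=2 mid=2 ⇒ [3, -1, 13, -5, 8, 12, -6, 11, 5, 1, 4, 2]
13>12: swap(2,11), hi=10 ⇒ [3, -1, 2, -5, 8, 12, -6, 11, 5, 1, 4, 13]
2<12: swap(2,2), lo=3 mid=3 ⇒ [3, -1, 2, -5, 8, 12, -6, 11, 5, 1, 4, 13]
-5<12: swap(3,3), lo=4 mid=4 ⇒ [3, -1, 2, -5, 8, 12, -6, 11, 5, 1, 4, 13]
8<12: swap(4,4), lo=5 mid=5 ⇒ [3, -1, 2, -5, 8, 12, -6, 11, 5, 1, 4, 13]
12=12: mid=6
-6<12: swap(5,6), lo=6 mid=7 ⇒ [3, -1, 2, -5, 8, -6, 12, 11, 5, 1, 4, 13]
11<12: swap(6,7), lo=7 mid=8 ⇒ [3, -1, 2, -5, 8, -6, 11, 12, 5, 1, 4, 13]
5<12: swap(7,8), lo=8 mid=9 ⇒ [3, -1, 2, -5, 8, -6, 11, 5, 12, 1, 4, 13]
1<12: swap(8,9), lo=9 mid=10 ⇒ [3, -1, 2, -5, 8, -6, 11, 5, 1, 12, 4, 13]
4<12: swap(9,10), lo=10 mid=11 ⇒ [3, -1, 2, -5, 8, -6, 11, 5, 1, 4, 12, 13]
done. lo=10 hi=10; data=[3, -1, 2, -5, 8, -6, 11, 5, 1, 4, 12, 13]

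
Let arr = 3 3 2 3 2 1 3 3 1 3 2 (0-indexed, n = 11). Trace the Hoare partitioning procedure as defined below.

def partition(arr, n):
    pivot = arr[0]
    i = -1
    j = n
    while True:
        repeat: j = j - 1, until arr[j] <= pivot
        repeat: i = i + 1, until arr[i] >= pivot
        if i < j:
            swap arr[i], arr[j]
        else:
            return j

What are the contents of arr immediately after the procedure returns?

2 3 2 1 2 1 3 3 3 3 3

pivot = arr[0] = 3; i = -1, j = 11
j→10 (arr[10]=2≤3), i→0 (arr[0]=3≥3); i<j, swap → 2 3 2 3 2 1 3 3 1 3 3
j→9 (arr[9]=3≤3), i→1 (arr[1]=3≥3); i<j, swap → 2 3 2 3 2 1 3 3 1 3 3
j→8 (arr[8]=1≤3), i→3 (arr[3]=3≥3); i<j, swap → 2 3 2 1 2 1 3 3 3 3 3
j→7 (arr[7]=3≤3), i→6 (arr[6]=3≥3); i<j, swap → 2 3 2 1 2 1 3 3 3 3 3
j→6, i→7; i≥j, return j=6. arr = 2 3 2 1 2 1 3 3 3 3 3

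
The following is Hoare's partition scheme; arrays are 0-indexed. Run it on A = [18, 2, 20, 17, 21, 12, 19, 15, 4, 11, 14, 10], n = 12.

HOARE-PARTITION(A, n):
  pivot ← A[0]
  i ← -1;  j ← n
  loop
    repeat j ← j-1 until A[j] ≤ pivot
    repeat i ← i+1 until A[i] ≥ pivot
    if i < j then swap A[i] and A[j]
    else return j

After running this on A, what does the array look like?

[10, 2, 14, 17, 11, 12, 4, 15, 19, 21, 20, 18]

pivot=18
j stops at 11 (10), i stops at 0 (18); swap ⇒ [10, 2, 20, 17, 21, 12, 19, 15, 4, 11, 14, 18]
j stops at 10 (14), i stops at 2 (20); swap ⇒ [10, 2, 14, 17, 21, 12, 19, 15, 4, 11, 20, 18]
j stops at 9 (11), i stops at 4 (21); swap ⇒ [10, 2, 14, 17, 11, 12, 19, 15, 4, 21, 20, 18]
j stops at 8 (4), i stops at 6 (19); swap ⇒ [10, 2, 14, 17, 11, 12, 4, 15, 19, 21, 20, 18]
j stops at 7, i stops at 8; i≥j ⇒ return 7. A=[10, 2, 14, 17, 11, 12, 4, 15, 19, 21, 20, 18]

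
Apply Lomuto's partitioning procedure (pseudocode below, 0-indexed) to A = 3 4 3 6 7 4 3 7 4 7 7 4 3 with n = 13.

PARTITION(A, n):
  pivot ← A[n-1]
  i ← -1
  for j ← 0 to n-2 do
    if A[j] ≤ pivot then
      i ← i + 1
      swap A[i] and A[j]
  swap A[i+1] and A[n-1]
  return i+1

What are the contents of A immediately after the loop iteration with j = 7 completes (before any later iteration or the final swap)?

3 3 3 6 7 4 4 7 4 7 7 4 3

pivot = A[12] = 3; i = -1
j=0: A[0]=3 ≤ 3 → i=0, swap A[0],A[0] (no change) → 3 4 3 6 7 4 3 7 4 7 7 4 3
j=1: A[1]=4 > 3 → no swap
j=2: A[2]=3 ≤ 3 → i=1, swap A[1],A[2] → 3 3 4 6 7 4 3 7 4 7 7 4 3
j=3: A[3]=6 > 3 → no swap
j=4: A[4]=7 > 3 → no swap
j=5: A[5]=4 > 3 → no swap
j=6: A[6]=3 ≤ 3 → i=2, swap A[2],A[6] → 3 3 3 6 7 4 4 7 4 7 7 4 3
j=7: A[7]=7 > 3 → no swap
(after j=7) A = 3 3 3 6 7 4 4 7 4 7 7 4 3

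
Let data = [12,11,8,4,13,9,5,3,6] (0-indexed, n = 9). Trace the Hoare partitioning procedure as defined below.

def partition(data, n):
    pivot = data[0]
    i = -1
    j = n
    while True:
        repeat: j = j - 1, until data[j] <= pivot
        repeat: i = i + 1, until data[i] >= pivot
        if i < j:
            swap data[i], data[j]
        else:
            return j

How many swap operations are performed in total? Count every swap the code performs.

2

pivot=12
j stops at 8 (6), i stops at 0 (12); swap ⇒ [6,11,8,4,13,9,5,3,12]
j stops at 7 (3), i stops at 4 (13); swap ⇒ [6,11,8,4,3,9,5,13,12]
j stops at 6, i stops at 7; i≥j ⇒ return 6. data=[6,11,8,4,3,9,5,13,12]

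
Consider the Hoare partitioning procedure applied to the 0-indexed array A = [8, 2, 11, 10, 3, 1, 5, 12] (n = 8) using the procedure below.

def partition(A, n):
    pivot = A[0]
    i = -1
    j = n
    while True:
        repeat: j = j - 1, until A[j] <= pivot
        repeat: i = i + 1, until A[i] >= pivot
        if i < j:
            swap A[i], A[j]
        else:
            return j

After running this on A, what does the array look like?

pivot = A[0] = 8; i = -1, j = 8
j→6 (A[6]=5≤8), i→0 (A[0]=8≥8); i<j, swap → [5, 2, 11, 10, 3, 1, 8, 12]
j→5 (A[5]=1≤8), i→2 (A[2]=11≥8); i<j, swap → [5, 2, 1, 10, 3, 11, 8, 12]
j→4 (A[4]=3≤8), i→3 (A[3]=10≥8); i<j, swap → [5, 2, 1, 3, 10, 11, 8, 12]
j→3, i→4; i≥j, return j=3. A = [5, 2, 1, 3, 10, 11, 8, 12]

[5, 2, 1, 3, 10, 11, 8, 12]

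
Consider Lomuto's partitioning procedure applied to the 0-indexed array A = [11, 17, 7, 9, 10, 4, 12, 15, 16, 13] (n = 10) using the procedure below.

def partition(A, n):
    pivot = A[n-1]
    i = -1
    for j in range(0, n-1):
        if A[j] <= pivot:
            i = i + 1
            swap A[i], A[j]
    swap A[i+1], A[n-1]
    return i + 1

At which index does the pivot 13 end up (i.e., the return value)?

6

pivot = A[9] = 13; i = -1
j=0: A[0]=11 ≤ 13 → i=0, swap A[0],A[0] (no change) → [11, 17, 7, 9, 10, 4, 12, 15, 16, 13]
j=1: A[1]=17 > 13 → no swap
j=2: A[2]=7 ≤ 13 → i=1, swap A[1],A[2] → [11, 7, 17, 9, 10, 4, 12, 15, 16, 13]
j=3: A[3]=9 ≤ 13 → i=2, swap A[2],A[3] → [11, 7, 9, 17, 10, 4, 12, 15, 16, 13]
j=4: A[4]=10 ≤ 13 → i=3, swap A[3],A[4] → [11, 7, 9, 10, 17, 4, 12, 15, 16, 13]
j=5: A[5]=4 ≤ 13 → i=4, swap A[4],A[5] → [11, 7, 9, 10, 4, 17, 12, 15, 16, 13]
j=6: A[6]=12 ≤ 13 → i=5, swap A[5],A[6] → [11, 7, 9, 10, 4, 12, 17, 15, 16, 13]
j=7: A[7]=15 > 13 → no swap
j=8: A[8]=16 > 13 → no swap
final swap A[6],A[9] → [11, 7, 9, 10, 4, 12, 13, 15, 16, 17]; return 6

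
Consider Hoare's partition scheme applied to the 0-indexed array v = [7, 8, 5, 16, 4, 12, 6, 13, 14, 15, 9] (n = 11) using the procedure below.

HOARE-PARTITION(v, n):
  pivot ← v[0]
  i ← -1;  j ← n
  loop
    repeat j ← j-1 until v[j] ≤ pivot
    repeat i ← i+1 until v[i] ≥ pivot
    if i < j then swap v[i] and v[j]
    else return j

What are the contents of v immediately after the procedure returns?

[6, 4, 5, 16, 8, 12, 7, 13, 14, 15, 9]

pivot = v[0] = 7; i = -1, j = 11
j→6 (v[6]=6≤7), i→0 (v[0]=7≥7); i<j, swap → [6, 8, 5, 16, 4, 12, 7, 13, 14, 15, 9]
j→4 (v[4]=4≤7), i→1 (v[1]=8≥7); i<j, swap → [6, 4, 5, 16, 8, 12, 7, 13, 14, 15, 9]
j→2, i→3; i≥j, return j=2. v = [6, 4, 5, 16, 8, 12, 7, 13, 14, 15, 9]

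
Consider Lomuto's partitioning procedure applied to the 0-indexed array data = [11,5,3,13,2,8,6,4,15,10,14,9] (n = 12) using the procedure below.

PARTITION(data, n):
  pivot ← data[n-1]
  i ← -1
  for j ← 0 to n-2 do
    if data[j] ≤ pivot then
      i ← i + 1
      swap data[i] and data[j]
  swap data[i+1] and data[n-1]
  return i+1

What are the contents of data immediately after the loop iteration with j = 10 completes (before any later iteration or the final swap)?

[5,3,2,8,6,4,11,13,15,10,14,9]

pivot = data[11] = 9; i = -1
j=0: data[0]=11 > 9 → no swap
j=1: data[1]=5 ≤ 9 → i=0, swap data[0],data[1] → [5,11,3,13,2,8,6,4,15,10,14,9]
j=2: data[2]=3 ≤ 9 → i=1, swap data[1],data[2] → [5,3,11,13,2,8,6,4,15,10,14,9]
j=3: data[3]=13 > 9 → no swap
j=4: data[4]=2 ≤ 9 → i=2, swap data[2],data[4] → [5,3,2,13,11,8,6,4,15,10,14,9]
j=5: data[5]=8 ≤ 9 → i=3, swap data[3],data[5] → [5,3,2,8,11,13,6,4,15,10,14,9]
j=6: data[6]=6 ≤ 9 → i=4, swap data[4],data[6] → [5,3,2,8,6,13,11,4,15,10,14,9]
j=7: data[7]=4 ≤ 9 → i=5, swap data[5],data[7] → [5,3,2,8,6,4,11,13,15,10,14,9]
j=8: data[8]=15 > 9 → no swap
j=9: data[9]=10 > 9 → no swap
j=10: data[10]=14 > 9 → no swap
(after j=10) data = [5,3,2,8,6,4,11,13,15,10,14,9]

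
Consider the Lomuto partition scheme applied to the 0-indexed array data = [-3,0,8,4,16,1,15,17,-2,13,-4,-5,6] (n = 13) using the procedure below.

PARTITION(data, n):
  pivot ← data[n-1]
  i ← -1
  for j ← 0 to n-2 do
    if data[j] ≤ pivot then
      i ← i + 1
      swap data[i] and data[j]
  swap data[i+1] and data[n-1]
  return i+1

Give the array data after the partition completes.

[-3,0,4,1,-2,-4,-5,6,16,13,8,15,17]

pivot=6, i=-1
j=0: -3≤6, i=0, swap(0,0) ⇒ [-3,0,8,4,16,1,15,17,-2,13,-4,-5,6]
j=1: 0≤6, i=1, swap(1,1) ⇒ [-3,0,8,4,16,1,15,17,-2,13,-4,-5,6]
j=2: 8>6, skip
j=3: 4≤6, i=2, swap(2,3) ⇒ [-3,0,4,8,16,1,15,17,-2,13,-4,-5,6]
j=4: 16>6, skip
j=5: 1≤6, i=3, swap(3,5) ⇒ [-3,0,4,1,16,8,15,17,-2,13,-4,-5,6]
j=6: 15>6, skip
j=7: 17>6, skip
j=8: -2≤6, i=4, swap(4,8) ⇒ [-3,0,4,1,-2,8,15,17,16,13,-4,-5,6]
j=9: 13>6, skip
j=10: -4≤6, i=5, swap(5,10) ⇒ [-3,0,4,1,-2,-4,15,17,16,13,8,-5,6]
j=11: -5≤6, i=6, swap(6,11) ⇒ [-3,0,4,1,-2,-4,-5,17,16,13,8,15,6]
swap(7,12) ⇒ [-3,0,4,1,-2,-4,-5,6,16,13,8,15,17]; return 7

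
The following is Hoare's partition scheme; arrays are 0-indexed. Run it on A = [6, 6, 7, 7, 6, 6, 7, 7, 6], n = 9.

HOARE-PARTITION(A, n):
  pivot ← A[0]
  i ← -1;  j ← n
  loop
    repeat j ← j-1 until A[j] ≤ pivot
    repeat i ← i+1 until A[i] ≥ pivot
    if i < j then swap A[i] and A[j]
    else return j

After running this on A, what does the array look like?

pivot = A[0] = 6; i = -1, j = 9
j→8 (A[8]=6≤6), i→0 (A[0]=6≥6); i<j, swap → [6, 6, 7, 7, 6, 6, 7, 7, 6]
j→5 (A[5]=6≤6), i→1 (A[1]=6≥6); i<j, swap → [6, 6, 7, 7, 6, 6, 7, 7, 6]
j→4 (A[4]=6≤6), i→2 (A[2]=7≥6); i<j, swap → [6, 6, 6, 7, 7, 6, 7, 7, 6]
j→2, i→3; i≥j, return j=2. A = [6, 6, 6, 7, 7, 6, 7, 7, 6]

[6, 6, 6, 7, 7, 6, 7, 7, 6]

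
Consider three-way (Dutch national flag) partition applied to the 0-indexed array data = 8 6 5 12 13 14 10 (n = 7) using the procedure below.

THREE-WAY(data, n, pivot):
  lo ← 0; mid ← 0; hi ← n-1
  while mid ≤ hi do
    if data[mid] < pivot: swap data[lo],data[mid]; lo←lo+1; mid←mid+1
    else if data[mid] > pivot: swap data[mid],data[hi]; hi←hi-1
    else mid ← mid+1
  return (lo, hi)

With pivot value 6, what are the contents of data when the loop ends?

pivot = 6; lo=0, mid=0, hi=6
data[mid]=8>6: swap data[0],data[6]; hi=5 → 10 6 5 12 13 14 8
data[mid]=10>6: swap data[0],data[5]; hi=4 → 14 6 5 12 13 10 8
data[mid]=14>6: swap data[0],data[4]; hi=3 → 13 6 5 12 14 10 8
data[mid]=13>6: swap data[0],data[3]; hi=2 → 12 6 5 13 14 10 8
data[mid]=12>6: swap data[0],data[2]; hi=1 → 5 6 12 13 14 10 8
data[mid]=5<6: swap data[0],data[0]; lo=1,mid=1 → 5 6 12 13 14 10 8
data[mid]=6=6: mid=2
end: lo=1, hi=1; data = 5 6 12 13 14 10 8

5 6 12 13 14 10 8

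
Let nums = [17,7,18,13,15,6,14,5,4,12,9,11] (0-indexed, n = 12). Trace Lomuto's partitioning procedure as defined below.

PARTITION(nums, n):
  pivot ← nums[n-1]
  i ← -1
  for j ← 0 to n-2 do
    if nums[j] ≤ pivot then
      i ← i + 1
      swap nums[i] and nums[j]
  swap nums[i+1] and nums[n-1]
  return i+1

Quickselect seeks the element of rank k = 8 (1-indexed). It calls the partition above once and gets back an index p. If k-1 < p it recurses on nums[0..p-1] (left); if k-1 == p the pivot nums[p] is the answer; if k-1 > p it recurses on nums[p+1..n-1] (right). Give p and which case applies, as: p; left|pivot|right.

pivot = nums[11] = 11; i = -1
j=0: nums[0]=17 > 11 → no swap
j=1: nums[1]=7 ≤ 11 → i=0, swap nums[0],nums[1] → [7,17,18,13,15,6,14,5,4,12,9,11]
j=2: nums[2]=18 > 11 → no swap
j=3: nums[3]=13 > 11 → no swap
j=4: nums[4]=15 > 11 → no swap
j=5: nums[5]=6 ≤ 11 → i=1, swap nums[1],nums[5] → [7,6,18,13,15,17,14,5,4,12,9,11]
j=6: nums[6]=14 > 11 → no swap
j=7: nums[7]=5 ≤ 11 → i=2, swap nums[2],nums[7] → [7,6,5,13,15,17,14,18,4,12,9,11]
j=8: nums[8]=4 ≤ 11 → i=3, swap nums[3],nums[8] → [7,6,5,4,15,17,14,18,13,12,9,11]
j=9: nums[9]=12 > 11 → no swap
j=10: nums[10]=9 ≤ 11 → i=4, swap nums[4],nums[10] → [7,6,5,4,9,17,14,18,13,12,15,11]
final swap nums[5],nums[11] → [7,6,5,4,9,11,14,18,13,12,15,17]; return 5
p = 5; k-1 = 7 > 5 ⇒ right

5; right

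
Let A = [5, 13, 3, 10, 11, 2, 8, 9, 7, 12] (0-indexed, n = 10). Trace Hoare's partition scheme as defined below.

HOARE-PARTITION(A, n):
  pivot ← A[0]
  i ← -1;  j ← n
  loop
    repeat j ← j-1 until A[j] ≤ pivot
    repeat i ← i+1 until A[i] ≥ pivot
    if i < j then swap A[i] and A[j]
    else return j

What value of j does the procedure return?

pivot=5
j stops at 5 (2), i stops at 0 (5); swap ⇒ [2, 13, 3, 10, 11, 5, 8, 9, 7, 12]
j stops at 2 (3), i stops at 1 (13); swap ⇒ [2, 3, 13, 10, 11, 5, 8, 9, 7, 12]
j stops at 1, i stops at 2; i≥j ⇒ return 1. A=[2, 3, 13, 10, 11, 5, 8, 9, 7, 12]

1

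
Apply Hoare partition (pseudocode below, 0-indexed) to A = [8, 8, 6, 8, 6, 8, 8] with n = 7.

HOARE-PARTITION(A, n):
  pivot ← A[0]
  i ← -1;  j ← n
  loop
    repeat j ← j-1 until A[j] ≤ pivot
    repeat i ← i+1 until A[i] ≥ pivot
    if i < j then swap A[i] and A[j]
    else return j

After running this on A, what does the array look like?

[8, 8, 6, 6, 8, 8, 8]

pivot = A[0] = 8; i = -1, j = 7
j→6 (A[6]=8≤8), i→0 (A[0]=8≥8); i<j, swap → [8, 8, 6, 8, 6, 8, 8]
j→5 (A[5]=8≤8), i→1 (A[1]=8≥8); i<j, swap → [8, 8, 6, 8, 6, 8, 8]
j→4 (A[4]=6≤8), i→3 (A[3]=8≥8); i<j, swap → [8, 8, 6, 6, 8, 8, 8]
j→3, i→4; i≥j, return j=3. A = [8, 8, 6, 6, 8, 8, 8]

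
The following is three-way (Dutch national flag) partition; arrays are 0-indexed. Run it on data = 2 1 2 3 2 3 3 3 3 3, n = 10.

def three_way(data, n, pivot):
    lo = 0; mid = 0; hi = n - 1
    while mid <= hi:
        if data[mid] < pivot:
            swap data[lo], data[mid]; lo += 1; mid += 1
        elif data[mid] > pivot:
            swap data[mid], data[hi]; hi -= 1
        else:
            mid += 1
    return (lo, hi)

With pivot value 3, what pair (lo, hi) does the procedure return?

lo=0 mid=0 hi=9
2<3: swap(0,0), lo=1 mid=1 ⇒ 2 1 2 3 2 3 3 3 3 3
1<3: swap(1,1), lo=2 mid=2 ⇒ 2 1 2 3 2 3 3 3 3 3
2<3: swap(2,2), lo=3 mid=3 ⇒ 2 1 2 3 2 3 3 3 3 3
3=3: mid=4
2<3: swap(3,4), lo=4 mid=5 ⇒ 2 1 2 2 3 3 3 3 3 3
3=3: mid=6
3=3: mid=7
3=3: mid=8
3=3: mid=9
3=3: mid=10
done. lo=4 hi=9; data=2 1 2 2 3 3 3 3 3 3

(4, 9)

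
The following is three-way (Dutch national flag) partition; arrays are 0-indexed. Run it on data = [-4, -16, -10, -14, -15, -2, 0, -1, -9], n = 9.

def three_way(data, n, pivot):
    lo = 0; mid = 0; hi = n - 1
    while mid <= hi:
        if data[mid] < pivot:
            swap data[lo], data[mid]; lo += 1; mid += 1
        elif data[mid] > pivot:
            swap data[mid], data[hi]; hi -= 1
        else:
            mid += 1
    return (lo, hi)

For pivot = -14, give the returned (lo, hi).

pivot = -14; lo=0, mid=0, hi=8
data[mid]=-4>-14: swap data[0],data[8]; hi=7 → [-9, -16, -10, -14, -15, -2, 0, -1, -4]
data[mid]=-9>-14: swap data[0],data[7]; hi=6 → [-1, -16, -10, -14, -15, -2, 0, -9, -4]
data[mid]=-1>-14: swap data[0],data[6]; hi=5 → [0, -16, -10, -14, -15, -2, -1, -9, -4]
data[mid]=0>-14: swap data[0],data[5]; hi=4 → [-2, -16, -10, -14, -15, 0, -1, -9, -4]
data[mid]=-2>-14: swap data[0],data[4]; hi=3 → [-15, -16, -10, -14, -2, 0, -1, -9, -4]
data[mid]=-15<-14: swap data[0],data[0]; lo=1,mid=1 → [-15, -16, -10, -14, -2, 0, -1, -9, -4]
data[mid]=-16<-14: swap data[1],data[1]; lo=2,mid=2 → [-15, -16, -10, -14, -2, 0, -1, -9, -4]
data[mid]=-10>-14: swap data[2],data[3]; hi=2 → [-15, -16, -14, -10, -2, 0, -1, -9, -4]
data[mid]=-14=-14: mid=3
end: lo=2, hi=2; data = [-15, -16, -14, -10, -2, 0, -1, -9, -4]

(2, 2)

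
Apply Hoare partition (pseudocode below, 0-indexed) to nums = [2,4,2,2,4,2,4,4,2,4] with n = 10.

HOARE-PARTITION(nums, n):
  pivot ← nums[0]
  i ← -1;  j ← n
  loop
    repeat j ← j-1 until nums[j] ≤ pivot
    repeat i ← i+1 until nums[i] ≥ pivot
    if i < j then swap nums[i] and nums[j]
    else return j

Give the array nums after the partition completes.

[2,2,2,2,4,4,4,4,2,4]

pivot = nums[0] = 2; i = -1, j = 10
j→8 (nums[8]=2≤2), i→0 (nums[0]=2≥2); i<j, swap → [2,4,2,2,4,2,4,4,2,4]
j→5 (nums[5]=2≤2), i→1 (nums[1]=4≥2); i<j, swap → [2,2,2,2,4,4,4,4,2,4]
j→3 (nums[3]=2≤2), i→2 (nums[2]=2≥2); i<j, swap → [2,2,2,2,4,4,4,4,2,4]
j→2, i→3; i≥j, return j=2. nums = [2,2,2,2,4,4,4,4,2,4]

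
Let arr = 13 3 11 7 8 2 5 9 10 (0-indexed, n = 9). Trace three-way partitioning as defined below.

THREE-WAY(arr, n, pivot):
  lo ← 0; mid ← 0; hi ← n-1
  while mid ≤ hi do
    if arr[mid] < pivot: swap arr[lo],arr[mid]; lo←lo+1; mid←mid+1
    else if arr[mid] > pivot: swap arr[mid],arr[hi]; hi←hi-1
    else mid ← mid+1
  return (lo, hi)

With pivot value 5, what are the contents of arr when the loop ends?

pivot = 5; lo=0, mid=0, hi=8
arr[mid]=13>5: swap arr[0],arr[8]; hi=7 → 10 3 11 7 8 2 5 9 13
arr[mid]=10>5: swap arr[0],arr[7]; hi=6 → 9 3 11 7 8 2 5 10 13
arr[mid]=9>5: swap arr[0],arr[6]; hi=5 → 5 3 11 7 8 2 9 10 13
arr[mid]=5=5: mid=1
arr[mid]=3<5: swap arr[0],arr[1]; lo=1,mid=2 → 3 5 11 7 8 2 9 10 13
arr[mid]=11>5: swap arr[2],arr[5]; hi=4 → 3 5 2 7 8 11 9 10 13
arr[mid]=2<5: swap arr[1],arr[2]; lo=2,mid=3 → 3 2 5 7 8 11 9 10 13
arr[mid]=7>5: swap arr[3],arr[4]; hi=3 → 3 2 5 8 7 11 9 10 13
arr[mid]=8>5: swap arr[3],arr[3]; hi=2 → 3 2 5 8 7 11 9 10 13
end: lo=2, hi=2; arr = 3 2 5 8 7 11 9 10 13

3 2 5 8 7 11 9 10 13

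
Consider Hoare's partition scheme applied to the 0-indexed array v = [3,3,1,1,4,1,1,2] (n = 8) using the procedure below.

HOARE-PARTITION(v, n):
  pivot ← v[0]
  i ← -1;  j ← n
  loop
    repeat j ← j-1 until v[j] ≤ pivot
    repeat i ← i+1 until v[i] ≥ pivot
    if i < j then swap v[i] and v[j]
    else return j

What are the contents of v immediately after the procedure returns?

pivot = v[0] = 3; i = -1, j = 8
j→7 (v[7]=2≤3), i→0 (v[0]=3≥3); i<j, swap → [2,3,1,1,4,1,1,3]
j→6 (v[6]=1≤3), i→1 (v[1]=3≥3); i<j, swap → [2,1,1,1,4,1,3,3]
j→5 (v[5]=1≤3), i→4 (v[4]=4≥3); i<j, swap → [2,1,1,1,1,4,3,3]
j→4, i→5; i≥j, return j=4. v = [2,1,1,1,1,4,3,3]

[2,1,1,1,1,4,3,3]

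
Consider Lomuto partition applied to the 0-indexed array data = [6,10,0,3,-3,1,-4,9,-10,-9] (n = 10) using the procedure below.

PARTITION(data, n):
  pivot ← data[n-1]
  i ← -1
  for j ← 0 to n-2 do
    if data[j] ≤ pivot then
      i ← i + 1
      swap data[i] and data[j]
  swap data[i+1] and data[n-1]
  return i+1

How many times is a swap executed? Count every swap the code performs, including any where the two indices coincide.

pivot = data[9] = -9; i = -1
j=0: data[0]=6 > -9 → no swap
j=1: data[1]=10 > -9 → no swap
j=2: data[2]=0 > -9 → no swap
j=3: data[3]=3 > -9 → no swap
j=4: data[4]=-3 > -9 → no swap
j=5: data[5]=1 > -9 → no swap
j=6: data[6]=-4 > -9 → no swap
j=7: data[7]=9 > -9 → no swap
j=8: data[8]=-10 ≤ -9 → i=0, swap data[0],data[8] → [-10,10,0,3,-3,1,-4,9,6,-9]
final swap data[1],data[9] → [-10,-9,0,3,-3,1,-4,9,6,10]; return 1

2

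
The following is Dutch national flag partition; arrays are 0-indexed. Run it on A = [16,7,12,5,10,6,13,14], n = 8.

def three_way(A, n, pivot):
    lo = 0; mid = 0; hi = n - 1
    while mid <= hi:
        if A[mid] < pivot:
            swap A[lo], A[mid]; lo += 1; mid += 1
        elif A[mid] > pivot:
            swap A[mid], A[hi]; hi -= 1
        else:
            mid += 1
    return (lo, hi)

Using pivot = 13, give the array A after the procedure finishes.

pivot = 13; lo=0, mid=0, hi=7
A[mid]=16>13: swap A[0],A[7]; hi=6 → [14,7,12,5,10,6,13,16]
A[mid]=14>13: swap A[0],A[6]; hi=5 → [13,7,12,5,10,6,14,16]
A[mid]=13=13: mid=1
A[mid]=7<13: swap A[0],A[1]; lo=1,mid=2 → [7,13,12,5,10,6,14,16]
A[mid]=12<13: swap A[1],A[2]; lo=2,mid=3 → [7,12,13,5,10,6,14,16]
A[mid]=5<13: swap A[2],A[3]; lo=3,mid=4 → [7,12,5,13,10,6,14,16]
A[mid]=10<13: swap A[3],A[4]; lo=4,mid=5 → [7,12,5,10,13,6,14,16]
A[mid]=6<13: swap A[4],A[5]; lo=5,mid=6 → [7,12,5,10,6,13,14,16]
end: lo=5, hi=5; A = [7,12,5,10,6,13,14,16]

[7,12,5,10,6,13,14,16]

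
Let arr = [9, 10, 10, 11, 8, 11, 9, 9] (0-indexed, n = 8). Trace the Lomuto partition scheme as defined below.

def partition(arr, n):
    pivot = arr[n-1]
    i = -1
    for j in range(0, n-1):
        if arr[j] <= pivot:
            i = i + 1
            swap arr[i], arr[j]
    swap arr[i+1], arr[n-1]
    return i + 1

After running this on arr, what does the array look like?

pivot=9, i=-1
j=0: 9≤9, i=0, swap(0,0) ⇒ [9, 10, 10, 11, 8, 11, 9, 9]
j=1: 10>9, skip
j=2: 10>9, skip
j=3: 11>9, skip
j=4: 8≤9, i=1, swap(1,4) ⇒ [9, 8, 10, 11, 10, 11, 9, 9]
j=5: 11>9, skip
j=6: 9≤9, i=2, swap(2,6) ⇒ [9, 8, 9, 11, 10, 11, 10, 9]
swap(3,7) ⇒ [9, 8, 9, 9, 10, 11, 10, 11]; return 3

[9, 8, 9, 9, 10, 11, 10, 11]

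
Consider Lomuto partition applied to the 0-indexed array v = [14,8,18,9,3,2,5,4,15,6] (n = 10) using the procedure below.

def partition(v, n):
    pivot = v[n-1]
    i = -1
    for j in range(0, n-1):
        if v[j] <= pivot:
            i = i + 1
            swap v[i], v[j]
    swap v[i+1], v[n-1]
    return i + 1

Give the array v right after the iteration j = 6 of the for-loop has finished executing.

[3,2,5,9,14,8,18,4,15,6]

pivot = v[9] = 6; i = -1
j=0: v[0]=14 > 6 → no swap
j=1: v[1]=8 > 6 → no swap
j=2: v[2]=18 > 6 → no swap
j=3: v[3]=9 > 6 → no swap
j=4: v[4]=3 ≤ 6 → i=0, swap v[0],v[4] → [3,8,18,9,14,2,5,4,15,6]
j=5: v[5]=2 ≤ 6 → i=1, swap v[1],v[5] → [3,2,18,9,14,8,5,4,15,6]
j=6: v[6]=5 ≤ 6 → i=2, swap v[2],v[6] → [3,2,5,9,14,8,18,4,15,6]
(after j=6) v = [3,2,5,9,14,8,18,4,15,6]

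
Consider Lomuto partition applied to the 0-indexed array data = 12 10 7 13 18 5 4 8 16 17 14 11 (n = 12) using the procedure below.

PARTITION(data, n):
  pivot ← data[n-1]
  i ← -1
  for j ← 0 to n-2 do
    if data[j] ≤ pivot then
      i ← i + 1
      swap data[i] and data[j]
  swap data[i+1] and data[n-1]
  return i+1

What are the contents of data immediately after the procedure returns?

10 7 5 4 8 11 13 18 16 17 14 12

pivot=11, i=-1
j=0: 12>11, skip
j=1: 10≤11, i=0, swap(0,1) ⇒ 10 12 7 13 18 5 4 8 16 17 14 11
j=2: 7≤11, i=1, swap(1,2) ⇒ 10 7 12 13 18 5 4 8 16 17 14 11
j=3: 13>11, skip
j=4: 18>11, skip
j=5: 5≤11, i=2, swap(2,5) ⇒ 10 7 5 13 18 12 4 8 16 17 14 11
j=6: 4≤11, i=3, swap(3,6) ⇒ 10 7 5 4 18 12 13 8 16 17 14 11
j=7: 8≤11, i=4, swap(4,7) ⇒ 10 7 5 4 8 12 13 18 16 17 14 11
j=8: 16>11, skip
j=9: 17>11, skip
j=10: 14>11, skip
swap(5,11) ⇒ 10 7 5 4 8 11 13 18 16 17 14 12; return 5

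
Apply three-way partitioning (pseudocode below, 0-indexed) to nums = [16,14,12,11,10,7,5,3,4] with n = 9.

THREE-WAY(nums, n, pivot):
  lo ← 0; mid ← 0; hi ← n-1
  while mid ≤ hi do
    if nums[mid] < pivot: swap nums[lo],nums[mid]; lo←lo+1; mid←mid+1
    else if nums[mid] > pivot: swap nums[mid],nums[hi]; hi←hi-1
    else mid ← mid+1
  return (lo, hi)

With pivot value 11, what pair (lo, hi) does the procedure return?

pivot = 11; lo=0, mid=0, hi=8
nums[mid]=16>11: swap nums[0],nums[8]; hi=7 → [4,14,12,11,10,7,5,3,16]
nums[mid]=4<11: swap nums[0],nums[0]; lo=1,mid=1 → [4,14,12,11,10,7,5,3,16]
nums[mid]=14>11: swap nums[1],nums[7]; hi=6 → [4,3,12,11,10,7,5,14,16]
nums[mid]=3<11: swap nums[1],nums[1]; lo=2,mid=2 → [4,3,12,11,10,7,5,14,16]
nums[mid]=12>11: swap nums[2],nums[6]; hi=5 → [4,3,5,11,10,7,12,14,16]
nums[mid]=5<11: swap nums[2],nums[2]; lo=3,mid=3 → [4,3,5,11,10,7,12,14,16]
nums[mid]=11=11: mid=4
nums[mid]=10<11: swap nums[3],nums[4]; lo=4,mid=5 → [4,3,5,10,11,7,12,14,16]
nums[mid]=7<11: swap nums[4],nums[5]; lo=5,mid=6 → [4,3,5,10,7,11,12,14,16]
end: lo=5, hi=5; nums = [4,3,5,10,7,11,12,14,16]

(5, 5)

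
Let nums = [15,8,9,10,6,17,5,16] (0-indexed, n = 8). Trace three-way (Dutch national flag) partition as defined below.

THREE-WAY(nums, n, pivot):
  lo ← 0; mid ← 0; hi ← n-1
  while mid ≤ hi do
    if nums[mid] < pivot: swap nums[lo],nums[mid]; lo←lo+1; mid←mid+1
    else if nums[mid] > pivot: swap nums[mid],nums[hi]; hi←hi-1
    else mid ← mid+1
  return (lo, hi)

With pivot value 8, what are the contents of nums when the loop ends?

[5,6,8,10,17,9,16,15]

pivot = 8; lo=0, mid=0, hi=7
nums[mid]=15>8: swap nums[0],nums[7]; hi=6 → [16,8,9,10,6,17,5,15]
nums[mid]=16>8: swap nums[0],nums[6]; hi=5 → [5,8,9,10,6,17,16,15]
nums[mid]=5<8: swap nums[0],nums[0]; lo=1,mid=1 → [5,8,9,10,6,17,16,15]
nums[mid]=8=8: mid=2
nums[mid]=9>8: swap nums[2],nums[5]; hi=4 → [5,8,17,10,6,9,16,15]
nums[mid]=17>8: swap nums[2],nums[4]; hi=3 → [5,8,6,10,17,9,16,15]
nums[mid]=6<8: swap nums[1],nums[2]; lo=2,mid=3 → [5,6,8,10,17,9,16,15]
nums[mid]=10>8: swap nums[3],nums[3]; hi=2 → [5,6,8,10,17,9,16,15]
end: lo=2, hi=2; nums = [5,6,8,10,17,9,16,15]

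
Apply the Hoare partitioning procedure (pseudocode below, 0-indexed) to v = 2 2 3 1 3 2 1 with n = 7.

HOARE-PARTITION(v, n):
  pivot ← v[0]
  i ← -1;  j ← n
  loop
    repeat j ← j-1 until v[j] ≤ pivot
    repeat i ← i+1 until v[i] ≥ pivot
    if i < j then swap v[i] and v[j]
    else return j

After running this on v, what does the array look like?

1 2 1 3 3 2 2

pivot = v[0] = 2; i = -1, j = 7
j→6 (v[6]=1≤2), i→0 (v[0]=2≥2); i<j, swap → 1 2 3 1 3 2 2
j→5 (v[5]=2≤2), i→1 (v[1]=2≥2); i<j, swap → 1 2 3 1 3 2 2
j→3 (v[3]=1≤2), i→2 (v[2]=3≥2); i<j, swap → 1 2 1 3 3 2 2
j→2, i→3; i≥j, return j=2. v = 1 2 1 3 3 2 2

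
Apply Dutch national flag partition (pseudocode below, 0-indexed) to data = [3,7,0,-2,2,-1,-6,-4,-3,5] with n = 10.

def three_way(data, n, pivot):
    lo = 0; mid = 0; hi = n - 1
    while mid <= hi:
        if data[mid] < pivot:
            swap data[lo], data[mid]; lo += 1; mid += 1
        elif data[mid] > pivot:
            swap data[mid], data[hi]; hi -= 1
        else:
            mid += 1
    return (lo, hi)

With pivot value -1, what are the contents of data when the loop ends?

[-3,-4,-6,-2,-1,2,0,7,5,3]

pivot = -1; lo=0, mid=0, hi=9
data[mid]=3>-1: swap data[0],data[9]; hi=8 → [5,7,0,-2,2,-1,-6,-4,-3,3]
data[mid]=5>-1: swap data[0],data[8]; hi=7 → [-3,7,0,-2,2,-1,-6,-4,5,3]
data[mid]=-3<-1: swap data[0],data[0]; lo=1,mid=1 → [-3,7,0,-2,2,-1,-6,-4,5,3]
data[mid]=7>-1: swap data[1],data[7]; hi=6 → [-3,-4,0,-2,2,-1,-6,7,5,3]
data[mid]=-4<-1: swap data[1],data[1]; lo=2,mid=2 → [-3,-4,0,-2,2,-1,-6,7,5,3]
data[mid]=0>-1: swap data[2],data[6]; hi=5 → [-3,-4,-6,-2,2,-1,0,7,5,3]
data[mid]=-6<-1: swap data[2],data[2]; lo=3,mid=3 → [-3,-4,-6,-2,2,-1,0,7,5,3]
data[mid]=-2<-1: swap data[3],data[3]; lo=4,mid=4 → [-3,-4,-6,-2,2,-1,0,7,5,3]
data[mid]=2>-1: swap data[4],data[5]; hi=4 → [-3,-4,-6,-2,-1,2,0,7,5,3]
data[mid]=-1=-1: mid=5
end: lo=4, hi=4; data = [-3,-4,-6,-2,-1,2,0,7,5,3]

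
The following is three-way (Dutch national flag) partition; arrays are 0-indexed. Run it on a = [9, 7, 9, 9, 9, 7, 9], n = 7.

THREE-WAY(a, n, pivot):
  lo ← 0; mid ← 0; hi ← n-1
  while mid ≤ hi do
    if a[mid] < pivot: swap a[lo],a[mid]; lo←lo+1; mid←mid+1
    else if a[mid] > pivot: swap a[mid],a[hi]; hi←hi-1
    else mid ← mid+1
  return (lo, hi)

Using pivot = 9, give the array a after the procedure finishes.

[7, 7, 9, 9, 9, 9, 9]

pivot = 9; lo=0, mid=0, hi=6
a[mid]=9=9: mid=1
a[mid]=7<9: swap a[0],a[1]; lo=1,mid=2 → [7, 9, 9, 9, 9, 7, 9]
a[mid]=9=9: mid=3
a[mid]=9=9: mid=4
a[mid]=9=9: mid=5
a[mid]=7<9: swap a[1],a[5]; lo=2,mid=6 → [7, 7, 9, 9, 9, 9, 9]
a[mid]=9=9: mid=7
end: lo=2, hi=6; a = [7, 7, 9, 9, 9, 9, 9]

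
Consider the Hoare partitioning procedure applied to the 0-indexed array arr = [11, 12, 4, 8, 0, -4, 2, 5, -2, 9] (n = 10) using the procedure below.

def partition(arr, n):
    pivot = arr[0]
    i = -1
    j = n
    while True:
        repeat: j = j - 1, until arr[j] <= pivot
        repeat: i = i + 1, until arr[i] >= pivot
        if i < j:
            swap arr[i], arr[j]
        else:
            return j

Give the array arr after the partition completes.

[9, -2, 4, 8, 0, -4, 2, 5, 12, 11]

pivot = arr[0] = 11; i = -1, j = 10
j→9 (arr[9]=9≤11), i→0 (arr[0]=11≥11); i<j, swap → [9, 12, 4, 8, 0, -4, 2, 5, -2, 11]
j→8 (arr[8]=-2≤11), i→1 (arr[1]=12≥11); i<j, swap → [9, -2, 4, 8, 0, -4, 2, 5, 12, 11]
j→7, i→8; i≥j, return j=7. arr = [9, -2, 4, 8, 0, -4, 2, 5, 12, 11]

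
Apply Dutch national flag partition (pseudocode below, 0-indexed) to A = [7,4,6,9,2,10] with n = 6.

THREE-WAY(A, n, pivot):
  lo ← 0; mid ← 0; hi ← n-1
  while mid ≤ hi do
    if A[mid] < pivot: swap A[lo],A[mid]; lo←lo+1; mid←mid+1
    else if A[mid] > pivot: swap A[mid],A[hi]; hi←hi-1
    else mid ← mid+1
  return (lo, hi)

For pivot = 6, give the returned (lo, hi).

(2, 2)

pivot = 6; lo=0, mid=0, hi=5
A[mid]=7>6: swap A[0],A[5]; hi=4 → [10,4,6,9,2,7]
A[mid]=10>6: swap A[0],A[4]; hi=3 → [2,4,6,9,10,7]
A[mid]=2<6: swap A[0],A[0]; lo=1,mid=1 → [2,4,6,9,10,7]
A[mid]=4<6: swap A[1],A[1]; lo=2,mid=2 → [2,4,6,9,10,7]
A[mid]=6=6: mid=3
A[mid]=9>6: swap A[3],A[3]; hi=2 → [2,4,6,9,10,7]
end: lo=2, hi=2; A = [2,4,6,9,10,7]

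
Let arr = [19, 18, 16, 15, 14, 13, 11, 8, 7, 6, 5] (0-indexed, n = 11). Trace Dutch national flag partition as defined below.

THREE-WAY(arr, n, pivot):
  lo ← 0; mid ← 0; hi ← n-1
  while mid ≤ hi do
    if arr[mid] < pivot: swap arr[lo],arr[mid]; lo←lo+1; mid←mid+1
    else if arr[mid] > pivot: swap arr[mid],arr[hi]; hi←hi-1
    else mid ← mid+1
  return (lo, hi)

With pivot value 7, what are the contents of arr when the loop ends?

lo=0 mid=0 hi=10
19>7: swap(0,10), hi=9 ⇒ [5, 18, 16, 15, 14, 13, 11, 8, 7, 6, 19]
5<7: swap(0,0), lo=1 mid=1 ⇒ [5, 18, 16, 15, 14, 13, 11, 8, 7, 6, 19]
18>7: swap(1,9), hi=8 ⇒ [5, 6, 16, 15, 14, 13, 11, 8, 7, 18, 19]
6<7: swap(1,1), lo=2 mid=2 ⇒ [5, 6, 16, 15, 14, 13, 11, 8, 7, 18, 19]
16>7: swap(2,8), hi=7 ⇒ [5, 6, 7, 15, 14, 13, 11, 8, 16, 18, 19]
7=7: mid=3
15>7: swap(3,7), hi=6 ⇒ [5, 6, 7, 8, 14, 13, 11, 15, 16, 18, 19]
8>7: swap(3,6), hi=5 ⇒ [5, 6, 7, 11, 14, 13, 8, 15, 16, 18, 19]
11>7: swap(3,5), hi=4 ⇒ [5, 6, 7, 13, 14, 11, 8, 15, 16, 18, 19]
13>7: swap(3,4), hi=3 ⇒ [5, 6, 7, 14, 13, 11, 8, 15, 16, 18, 19]
14>7: swap(3,3), hi=2 ⇒ [5, 6, 7, 14, 13, 11, 8, 15, 16, 18, 19]
done. lo=2 hi=2; arr=[5, 6, 7, 14, 13, 11, 8, 15, 16, 18, 19]

[5, 6, 7, 14, 13, 11, 8, 15, 16, 18, 19]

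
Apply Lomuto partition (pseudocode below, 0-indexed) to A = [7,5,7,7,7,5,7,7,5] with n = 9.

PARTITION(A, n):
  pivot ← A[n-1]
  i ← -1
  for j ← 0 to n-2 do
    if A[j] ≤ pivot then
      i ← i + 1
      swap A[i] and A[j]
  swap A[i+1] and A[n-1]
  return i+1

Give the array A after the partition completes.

pivot = A[8] = 5; i = -1
j=0: A[0]=7 > 5 → no swap
j=1: A[1]=5 ≤ 5 → i=0, swap A[0],A[1] → [5,7,7,7,7,5,7,7,5]
j=2: A[2]=7 > 5 → no swap
j=3: A[3]=7 > 5 → no swap
j=4: A[4]=7 > 5 → no swap
j=5: A[5]=5 ≤ 5 → i=1, swap A[1],A[5] → [5,5,7,7,7,7,7,7,5]
j=6: A[6]=7 > 5 → no swap
j=7: A[7]=7 > 5 → no swap
final swap A[2],A[8] → [5,5,5,7,7,7,7,7,7]; return 2

[5,5,5,7,7,7,7,7,7]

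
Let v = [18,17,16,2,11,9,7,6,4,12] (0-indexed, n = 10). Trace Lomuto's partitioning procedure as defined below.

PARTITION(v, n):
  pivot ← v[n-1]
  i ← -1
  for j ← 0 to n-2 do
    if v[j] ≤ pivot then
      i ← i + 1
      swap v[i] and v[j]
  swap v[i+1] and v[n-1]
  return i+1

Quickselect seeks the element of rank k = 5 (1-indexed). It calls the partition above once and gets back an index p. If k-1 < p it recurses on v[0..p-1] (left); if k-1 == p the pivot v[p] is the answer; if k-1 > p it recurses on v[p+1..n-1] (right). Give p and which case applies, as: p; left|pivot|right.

pivot = v[9] = 12; i = -1
j=0: v[0]=18 > 12 → no swap
j=1: v[1]=17 > 12 → no swap
j=2: v[2]=16 > 12 → no swap
j=3: v[3]=2 ≤ 12 → i=0, swap v[0],v[3] → [2,17,16,18,11,9,7,6,4,12]
j=4: v[4]=11 ≤ 12 → i=1, swap v[1],v[4] → [2,11,16,18,17,9,7,6,4,12]
j=5: v[5]=9 ≤ 12 → i=2, swap v[2],v[5] → [2,11,9,18,17,16,7,6,4,12]
j=6: v[6]=7 ≤ 12 → i=3, swap v[3],v[6] → [2,11,9,7,17,16,18,6,4,12]
j=7: v[7]=6 ≤ 12 → i=4, swap v[4],v[7] → [2,11,9,7,6,16,18,17,4,12]
j=8: v[8]=4 ≤ 12 → i=5, swap v[5],v[8] → [2,11,9,7,6,4,18,17,16,12]
final swap v[6],v[9] → [2,11,9,7,6,4,12,17,16,18]; return 6
p = 6; k-1 = 4 < 6 ⇒ left

6; left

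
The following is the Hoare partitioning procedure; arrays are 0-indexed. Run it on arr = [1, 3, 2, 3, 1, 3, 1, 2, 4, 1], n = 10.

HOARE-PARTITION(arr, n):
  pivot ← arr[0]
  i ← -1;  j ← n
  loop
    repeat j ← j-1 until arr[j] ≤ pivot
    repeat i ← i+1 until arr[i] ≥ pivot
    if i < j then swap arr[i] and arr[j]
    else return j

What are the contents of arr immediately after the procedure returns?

[1, 1, 1, 3, 2, 3, 3, 2, 4, 1]

pivot=1
j stops at 9 (1), i stops at 0 (1); swap ⇒ [1, 3, 2, 3, 1, 3, 1, 2, 4, 1]
j stops at 6 (1), i stops at 1 (3); swap ⇒ [1, 1, 2, 3, 1, 3, 3, 2, 4, 1]
j stops at 4 (1), i stops at 2 (2); swap ⇒ [1, 1, 1, 3, 2, 3, 3, 2, 4, 1]
j stops at 2, i stops at 3; i≥j ⇒ return 2. arr=[1, 1, 1, 3, 2, 3, 3, 2, 4, 1]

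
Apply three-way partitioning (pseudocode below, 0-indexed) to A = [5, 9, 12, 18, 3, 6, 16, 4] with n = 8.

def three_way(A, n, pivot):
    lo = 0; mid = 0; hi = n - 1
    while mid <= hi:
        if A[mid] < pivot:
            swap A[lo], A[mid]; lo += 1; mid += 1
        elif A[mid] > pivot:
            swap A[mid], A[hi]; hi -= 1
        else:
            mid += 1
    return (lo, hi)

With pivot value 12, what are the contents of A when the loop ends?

[5, 9, 4, 3, 6, 12, 16, 18]

pivot = 12; lo=0, mid=0, hi=7
A[mid]=5<12: swap A[0],A[0]; lo=1,mid=1 → [5, 9, 12, 18, 3, 6, 16, 4]
A[mid]=9<12: swap A[1],A[1]; lo=2,mid=2 → [5, 9, 12, 18, 3, 6, 16, 4]
A[mid]=12=12: mid=3
A[mid]=18>12: swap A[3],A[7]; hi=6 → [5, 9, 12, 4, 3, 6, 16, 18]
A[mid]=4<12: swap A[2],A[3]; lo=3,mid=4 → [5, 9, 4, 12, 3, 6, 16, 18]
A[mid]=3<12: swap A[3],A[4]; lo=4,mid=5 → [5, 9, 4, 3, 12, 6, 16, 18]
A[mid]=6<12: swap A[4],A[5]; lo=5,mid=6 → [5, 9, 4, 3, 6, 12, 16, 18]
A[mid]=16>12: swap A[6],A[6]; hi=5 → [5, 9, 4, 3, 6, 12, 16, 18]
end: lo=5, hi=5; A = [5, 9, 4, 3, 6, 12, 16, 18]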